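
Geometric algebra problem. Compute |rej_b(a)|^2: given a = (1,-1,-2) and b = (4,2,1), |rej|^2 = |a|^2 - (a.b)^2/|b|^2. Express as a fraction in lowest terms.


|a|^2 = 1^2 + (-1)^2 + (-2)^2 = 6
|b|^2 = 4^2 + 2^2 + 1^2 = 21
a . b = 1*4 + (-1)*2 + (-2)*1 = 0
(a.b)^2 = 0^2 = 0
|rej|^2 = 6 - 0/21
= (126 - 0)/21
= 126/21
In lowest terms: 6/1


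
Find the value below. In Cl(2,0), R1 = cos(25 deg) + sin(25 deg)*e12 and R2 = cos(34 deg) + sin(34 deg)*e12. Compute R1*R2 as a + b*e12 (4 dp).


Same-plane rotors commute and their half-angles add:
R1*R2 = cos(a1 + a2) + sin(a1 + a2)*e12.
a1 + a2 = 25 + 34 = 59 deg
cos(59 deg) = 0.5150
sin(59 deg) = 0.8572
R1*R2 = 0.5150 + 0.8572*e12


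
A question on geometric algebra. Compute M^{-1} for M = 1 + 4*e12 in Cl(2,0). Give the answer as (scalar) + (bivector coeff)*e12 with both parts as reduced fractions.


M = 1 + 4*e12, where e12^2 = -1.
Since M commutes with its reverse ~M = a - b*e12, M * ~M = a^2 - b^2*e12^2 = a^2 + b^2.
So M^{-1} = ~M / (a^2 + b^2) = (a - b*e12)/(a^2 + b^2).
a^2 + b^2 = 1 + 16 = 17
Scalar part = 1/17 = 1/17
Bivector coeff = -4/17 = -4/17
M^{-1} = 1/17 - 4/17*e12


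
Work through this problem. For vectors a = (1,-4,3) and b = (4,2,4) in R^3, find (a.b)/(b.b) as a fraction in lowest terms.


Projection coefficient = (a . b) / (b . b)
a . b = 1*4 + (-4)*2 + 3*4
= 4 + (-8) + 12 = 8
b . b = 4^2 + 2^2 + 4^2
= 16 + 4 + 16 = 36
Coefficient = 8/36
In lowest terms: 2/9


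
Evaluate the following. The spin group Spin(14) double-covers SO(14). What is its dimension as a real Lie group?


Spin(n) double-covers SO(n); both have Lie algebra so(n) of dimension n(n-1)/2.
n = 14
n(n-1) = 14 * 13 = 182
dim Spin(14) = 182/2 = 91


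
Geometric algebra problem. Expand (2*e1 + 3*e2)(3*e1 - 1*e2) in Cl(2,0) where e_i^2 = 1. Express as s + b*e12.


Expand: (2*e1 + 3*e2)(3*e1 - 1*e2)
= 2*3*e1e1 + 2*(-1)*e1e2 + 3*3*e2e1 + 3*(-1)*e2e2
Using e1^2 = e2^2 = 1, e2e1 = -e1e2:
Scalar part s = 2*3 + 3*(-1) = 6 + (-3) = 3
Bivector part b = 2*(-1) - 3*3 = -2 - 9 = -11
uv = 3 - 11*e12


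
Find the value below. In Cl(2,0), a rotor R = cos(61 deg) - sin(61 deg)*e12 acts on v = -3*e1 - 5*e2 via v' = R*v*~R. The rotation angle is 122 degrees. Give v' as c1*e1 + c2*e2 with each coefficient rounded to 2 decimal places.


Rotor R = cos(61deg) - sin(61deg)*e12
Rotation angle theta = 2 * 61 = 122 degrees
v' = R*v*~R rotates v by theta.
cos(122deg) = -0.5299, sin(122deg) = 0.8480
v'_1 = -3*cos(122deg) - (-5)*sin(122deg)
= -3*(-0.5299) - (-5)*0.8480
= 5.83
v'_2 = -3*sin(122deg) + (-5)*cos(122deg)
= -3*0.8480 + (-5)*(-0.5299)
= 0.11
v' = 5.83*e1 + 0.11*e2


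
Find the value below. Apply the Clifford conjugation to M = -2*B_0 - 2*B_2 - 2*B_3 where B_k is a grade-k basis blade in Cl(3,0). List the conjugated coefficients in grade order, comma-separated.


Clifford conjugate sign for grade k: (-1)^(k(k+1)/2)
Grade 0: (-1)^(0*1/2) = (-1)^0 = 1, coeff -2 -> -2
Grade 2: (-1)^(2*3/2) = (-1)^3 = -1, coeff -2 -> 2
Grade 3: (-1)^(3*4/2) = (-1)^6 = 1, coeff -2 -> -2
Conjugated coefficients: -2, 2, -2


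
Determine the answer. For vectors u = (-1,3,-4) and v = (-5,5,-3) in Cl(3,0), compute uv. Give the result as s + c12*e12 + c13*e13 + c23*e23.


In Cl(3,0): e_i^2 = 1, e_ie_j = -e_je_i for i != j.
Scalar part = u . v = (-1)*(-5) + 3*5 + (-4)*(-3)
= 5 + 15 + 12 = 32
e12 coeff = (-1)*5 - 3*(-5) = -5 - (-15) = 10
e13 coeff = (-1)*(-3) - (-4)*(-5) = 3 - 20 = -17
e23 coeff = 3*(-3) - (-4)*5 = -9 - (-20) = 11
uv = 32 + 10*e12 - 17*e13 + 11*e23


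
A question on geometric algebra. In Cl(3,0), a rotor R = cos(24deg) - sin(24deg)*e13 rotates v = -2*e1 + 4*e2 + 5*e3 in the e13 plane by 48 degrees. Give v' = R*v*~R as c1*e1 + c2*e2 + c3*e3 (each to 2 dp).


Rotor R = cos(24deg) - sin(24deg)*e13
Rotation angle theta = 2 * 24 = 48 degrees in the e13 plane (e1 -> e3).
The component perpendicular to the plane (e2) is invariant: v'_2 = v2 = 4.00
cos(48deg) = 0.6691, sin(48deg) = 0.7431
v'_1 = v1*cos(theta) - v3*sin(theta) = -2*0.6691 - 5*0.7431 = -5.05
v'_3 = v1*sin(theta) + v3*cos(theta) = -2*0.7431 + 5*0.6691 = 1.86
v' = -5.05*e1 + 4.00*e2 + 1.86*e3


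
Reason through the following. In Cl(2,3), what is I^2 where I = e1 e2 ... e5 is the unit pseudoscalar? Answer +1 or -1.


The pseudoscalar I = e1...e_n (product of all n generators) of Cl(p,q) satisfies I^2 = (-1)^(q + n(n-1)/2).
p = 2, q = 3, n = p + q = 5
n(n-1)/2 = 5 * 4 / 2 = 10
Exponent = q + n(n-1)/2 = 3 + 10 = 13
I^2 = (-1)^13 = -1


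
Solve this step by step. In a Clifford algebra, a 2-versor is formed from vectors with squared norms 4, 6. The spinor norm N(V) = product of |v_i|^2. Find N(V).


Spinor norm N(V) = |v1|^2 * |v2|^2 * ... * |v2|^2
= 4 * 6
Running product: 4, 24
N(V) = 24


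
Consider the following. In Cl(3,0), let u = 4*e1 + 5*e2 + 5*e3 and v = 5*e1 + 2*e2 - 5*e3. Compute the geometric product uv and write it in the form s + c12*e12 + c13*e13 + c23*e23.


In Cl(3,0): e_i^2 = 1, e_ie_j = -e_je_i for i != j.
Scalar part = u . v = 4*5 + 5*2 + 5*(-5)
= 20 + 10 + (-25) = 5
e12 coeff = 4*2 - 5*5 = 8 - 25 = -17
e13 coeff = 4*(-5) - 5*5 = -20 - 25 = -45
e23 coeff = 5*(-5) - 5*2 = -25 - 10 = -35
uv = 5 - 17*e12 - 45*e13 - 35*e23


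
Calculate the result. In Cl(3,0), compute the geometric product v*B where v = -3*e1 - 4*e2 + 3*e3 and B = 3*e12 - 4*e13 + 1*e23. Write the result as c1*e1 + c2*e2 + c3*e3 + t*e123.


vB has grade-1 (vector) and grade-3 (trivector) parts: vB = (v _| B) + (v ^ B).
Vector part <vB>_1:
  e1: -v2*b12 - v3*b13 = -(-4)*(3) - (3)*(-4) = 24
  e2: v1*b12 - v3*b23 = (-3)*(3) - (3)*(1) = -12
  e3: v1*b13 + v2*b23 = (-3)*(-4) + (-4)*(1) = 8
Trivector part <vB>_3:
  e123: v1*b23 - v2*b13 + v3*b12 = (-3)*(1) - (-4)*(-4) + (3)*(3) = -10
vB = 24*e1 - 12*e2 + 8*e3 - 10*e123


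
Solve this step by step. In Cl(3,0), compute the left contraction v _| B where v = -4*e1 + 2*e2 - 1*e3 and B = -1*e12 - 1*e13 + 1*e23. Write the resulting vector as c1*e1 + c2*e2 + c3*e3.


Left contraction v _| B = <vB>_1 (grade-1 part of the geometric product vB).
Using e1_|e12 = e2, e2_|e12 = -e1, e1_|e13 = e3, e3_|e13 = -e1, e2_|e23 = e3, e3_|e23 = -e2:
e1 coeff: -v2*b12 - v3*b13 = -(2)*(-1) - (-1)*(-1) = 1
e2 coeff: v1*b12 - v3*b23 = (-4)*(-1) - (-1)*(1) = 5
e3 coeff: v1*b13 + v2*b23 = (-4)*(-1) + (2)*(1) = 6
v _| B = 1*e1 + 5*e2 + 6*e3


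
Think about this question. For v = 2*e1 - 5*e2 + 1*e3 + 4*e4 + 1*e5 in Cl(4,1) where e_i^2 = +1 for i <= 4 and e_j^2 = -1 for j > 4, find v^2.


v^2 = sum of c_i^2 * e_i^2
Positive signature terms (e_i^2 = +1): 2^2 + (-5)^2 + 1^2 + 4^2 = 46
Negative signature terms (e_j^2 = -1): 1^2 = 1
v^2 = 46 - 1 = 45


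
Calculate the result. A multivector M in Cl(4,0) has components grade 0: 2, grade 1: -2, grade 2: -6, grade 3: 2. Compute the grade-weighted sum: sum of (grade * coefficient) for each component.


Grade-weighted sum = sum of grade_k * coefficient_k
0*2 = 0
1*(-2) = -2
2*(-6) = -12
3*2 = 6
Total = 0 + (-2) + (-12) + 6 = -8


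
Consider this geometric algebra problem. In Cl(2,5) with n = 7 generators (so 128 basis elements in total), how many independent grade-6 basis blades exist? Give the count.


Number of grade-k basis blades in Cl(p,q) with n = p + q is C(n, k).
n = 2 + 5 = 7
C(7, 6) = 7! / (6! * 1!)
= 5040 / (720 * 1)
= 7


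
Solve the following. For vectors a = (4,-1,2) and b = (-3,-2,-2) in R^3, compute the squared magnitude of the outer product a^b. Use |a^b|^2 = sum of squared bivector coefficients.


a wedge b = (a1*b2 - a2*b1)*e12 + (a1*b3 - a3*b1)*e13 + (a2*b3 - a3*b2)*e23
e12 coeff: 4*(-2) - (-1)*(-3) = -8 - 3 = -11
e13 coeff: 4*(-2) - 2*(-3) = -8 - (-6) = -2
e23 coeff: (-1)*(-2) - 2*(-2) = 2 - (-4) = 6
|a wedge b|^2 = (-11)^2 + (-2)^2 + 6^2
= 121 + 4 + 36
= 161


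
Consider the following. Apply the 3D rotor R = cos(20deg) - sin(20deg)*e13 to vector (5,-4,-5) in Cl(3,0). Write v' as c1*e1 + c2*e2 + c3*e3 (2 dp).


Rotor R = cos(20deg) - sin(20deg)*e13
Rotation angle theta = 2 * 20 = 40 degrees in the e13 plane (e1 -> e3).
The component perpendicular to the plane (e2) is invariant: v'_2 = v2 = -4.00
cos(40deg) = 0.7660, sin(40deg) = 0.6428
v'_1 = v1*cos(theta) - v3*sin(theta) = 5*0.7660 - (-5)*0.6428 = 7.04
v'_3 = v1*sin(theta) + v3*cos(theta) = 5*0.6428 + (-5)*0.7660 = -0.62
v' = 7.04*e1 - 4.00*e2 - 0.62*e3


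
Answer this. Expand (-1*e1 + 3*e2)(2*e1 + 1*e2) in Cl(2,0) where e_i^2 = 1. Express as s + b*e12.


Expand: (-1*e1 + 3*e2)(2*e1 + 1*e2)
= (-1)*2*e1e1 + (-1)*1*e1e2 + 3*2*e2e1 + 3*1*e2e2
Using e1^2 = e2^2 = 1, e2e1 = -e1e2:
Scalar part s = (-1)*2 + 3*1 = -2 + 3 = 1
Bivector part b = (-1)*1 - 3*2 = -1 - 6 = -7
uv = 1 - 7*e12


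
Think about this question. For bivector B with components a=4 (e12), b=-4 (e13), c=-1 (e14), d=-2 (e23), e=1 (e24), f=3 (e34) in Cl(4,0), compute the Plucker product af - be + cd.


Plucker relation: af - be + cd
a*f = 4*3 = 12
b*e = (-4)*1 = -4
c*d = (-1)*(-2) = 2
af - be + cd = 12 - (-4) + 2
= 18


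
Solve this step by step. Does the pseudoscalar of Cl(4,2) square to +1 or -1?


The pseudoscalar I = e1...e_n (product of all n generators) of Cl(p,q) satisfies I^2 = (-1)^(q + n(n-1)/2).
p = 4, q = 2, n = p + q = 6
n(n-1)/2 = 6 * 5 / 2 = 15
Exponent = q + n(n-1)/2 = 2 + 15 = 17
I^2 = (-1)^17 = -1


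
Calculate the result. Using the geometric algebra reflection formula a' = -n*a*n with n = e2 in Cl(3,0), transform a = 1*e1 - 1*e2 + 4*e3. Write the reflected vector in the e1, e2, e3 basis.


Reflection formula: a' = -n*a*n, with n = e2 (unit vector, n^2 = 1).
For reflection through hyperplane perp to e2:
The component along e2 flips sign, others stay.
a = (1, -1, 4)
a' = (1, 1, 4)
a' = 1*e1 + 1*e2 + 4*e3


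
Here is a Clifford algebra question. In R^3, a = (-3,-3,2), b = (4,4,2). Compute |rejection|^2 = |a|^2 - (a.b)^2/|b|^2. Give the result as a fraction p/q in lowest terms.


|a|^2 = (-3)^2 + (-3)^2 + 2^2 = 22
|b|^2 = 4^2 + 4^2 + 2^2 = 36
a . b = (-3)*4 + (-3)*4 + 2*2 = -20
(a.b)^2 = (-20)^2 = 400
|rej|^2 = 22 - 400/36
= (792 - 400)/36
= 392/36
In lowest terms: 98/9


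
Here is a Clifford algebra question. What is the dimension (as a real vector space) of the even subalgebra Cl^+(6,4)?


Even subalgebra dimension = 2^(n-1)
n = 6 + 4 = 10
2^(10 - 1) = 2^9 = 512
Verification: sum of C(10,k) for even k = 1 + 45 + 210 + 210 + 45 + 1 = 512
Result = 512


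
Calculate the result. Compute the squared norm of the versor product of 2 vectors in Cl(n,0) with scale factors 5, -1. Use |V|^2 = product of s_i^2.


Each vector v_i has |v_i|^2 = s_i^2
Squared scales: 5^2 = 25, (-1)^2 = 1
|V|^2 = 25 * 1
= 25


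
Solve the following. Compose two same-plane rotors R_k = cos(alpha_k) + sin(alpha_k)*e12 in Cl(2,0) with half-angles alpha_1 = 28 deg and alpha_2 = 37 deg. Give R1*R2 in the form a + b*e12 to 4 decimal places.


Same-plane rotors commute and their half-angles add:
R1*R2 = cos(a1 + a2) + sin(a1 + a2)*e12.
a1 + a2 = 28 + 37 = 65 deg
cos(65 deg) = 0.4226
sin(65 deg) = 0.9063
R1*R2 = 0.4226 + 0.9063*e12


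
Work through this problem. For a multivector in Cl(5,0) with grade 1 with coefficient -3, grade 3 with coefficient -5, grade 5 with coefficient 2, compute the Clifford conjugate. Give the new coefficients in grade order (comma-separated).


Clifford conjugate sign for grade k: (-1)^(k(k+1)/2)
Grade 1: (-1)^(1*2/2) = (-1)^1 = -1, coeff -3 -> 3
Grade 3: (-1)^(3*4/2) = (-1)^6 = 1, coeff -5 -> -5
Grade 5: (-1)^(5*6/2) = (-1)^15 = -1, coeff 2 -> -2
Conjugated coefficients: 3, -5, -2


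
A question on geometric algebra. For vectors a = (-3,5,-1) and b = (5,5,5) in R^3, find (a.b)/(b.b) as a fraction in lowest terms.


Projection coefficient = (a . b) / (b . b)
a . b = (-3)*5 + 5*5 + (-1)*5
= -15 + 25 + (-5) = 5
b . b = 5^2 + 5^2 + 5^2
= 25 + 25 + 25 = 75
Coefficient = 5/75
In lowest terms: 1/15


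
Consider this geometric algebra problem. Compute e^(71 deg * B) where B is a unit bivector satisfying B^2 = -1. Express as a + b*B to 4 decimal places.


For a unit bivector B with B^2 = -1, the exponential series gives
e^(theta*B) = cos(theta) + sin(theta)*B (the GA analogue of Euler's formula).
theta = 71 degrees = 1.239184 rad
cos(71 deg) = 0.3256
sin(71 deg) = 0.9455
exp(theta*B) = 0.3256 + 0.9455*B


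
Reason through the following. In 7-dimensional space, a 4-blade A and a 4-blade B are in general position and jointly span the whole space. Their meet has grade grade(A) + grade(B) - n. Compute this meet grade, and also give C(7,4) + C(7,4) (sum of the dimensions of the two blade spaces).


Meet grade = grade(A) + grade(B) - n
= 4 + 4 - 7 = 1
C(7,4) = 35
C(7,4) = 35
dim_A + dim_B = 35 + 35 = 70


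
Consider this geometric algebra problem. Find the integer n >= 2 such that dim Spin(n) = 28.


dim Spin(n) = dim so(n) = n(n-1)/2.
Solve n(n-1)/2 = 28, i.e. n^2 - n - 56 = 0.
Discriminant = 1 + 8*28 = 225
n = (1 + sqrt(225))/2 = (1 + 15)/2 = 8


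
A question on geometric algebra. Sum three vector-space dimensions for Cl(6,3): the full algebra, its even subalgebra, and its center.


n = 6 + 3 = 9
Total dim = 2^9 = 512
Even subalgebra dim = 2^8 = 256
n is odd, so center dim = 2
Sum = 512 + 256 + 2 = 770


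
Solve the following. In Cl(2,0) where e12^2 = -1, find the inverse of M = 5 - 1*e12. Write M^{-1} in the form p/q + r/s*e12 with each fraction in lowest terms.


M = 5 - 1*e12, where e12^2 = -1.
Since M commutes with its reverse ~M = a - b*e12, M * ~M = a^2 - b^2*e12^2 = a^2 + b^2.
So M^{-1} = ~M / (a^2 + b^2) = (a - b*e12)/(a^2 + b^2).
a^2 + b^2 = 25 + 1 = 26
Scalar part = 5/26 = 5/26
Bivector coeff = 1/26 = 1/26
M^{-1} = 5/26 + 1/26*e12


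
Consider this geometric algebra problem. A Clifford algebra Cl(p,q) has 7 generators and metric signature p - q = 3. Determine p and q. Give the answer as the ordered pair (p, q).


We need p + q = 7 and p - q = 3.
Adding: 2p = 7 + 3 = 10, so p = 5.
Then q = 7 - 5 = 2.
(p, q) = (5, 2)


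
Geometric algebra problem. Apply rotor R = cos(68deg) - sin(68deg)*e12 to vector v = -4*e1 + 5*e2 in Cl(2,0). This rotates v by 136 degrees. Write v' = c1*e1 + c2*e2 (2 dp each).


Rotor R = cos(68deg) - sin(68deg)*e12
Rotation angle theta = 2 * 68 = 136 degrees
v' = R*v*~R rotates v by theta.
cos(136deg) = -0.7193, sin(136deg) = 0.6947
v'_1 = -4*cos(136deg) - 5*sin(136deg)
= -4*(-0.7193) - 5*0.6947
= -0.60
v'_2 = -4*sin(136deg) + 5*cos(136deg)
= -4*0.6947 + 5*(-0.7193)
= -6.38
v' = -0.60*e1 - 6.38*e2


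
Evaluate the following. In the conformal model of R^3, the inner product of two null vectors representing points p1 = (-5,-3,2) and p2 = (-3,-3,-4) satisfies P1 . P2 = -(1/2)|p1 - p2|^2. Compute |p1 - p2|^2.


p1 - p2 = (-2, 0, 6)
|p1 - p2|^2 = (-2)^2 + 0^2 + 6^2
= 4 + 0 + 36
= 40


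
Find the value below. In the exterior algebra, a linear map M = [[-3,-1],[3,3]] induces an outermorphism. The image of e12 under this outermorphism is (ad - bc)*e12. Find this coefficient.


The outermorphism of a linear map f sends e1^e2 to f(e1)^f(e2).
f(e1) = -3*e1 + 3*e2
f(e2) = -1*e1 + 3*e2
f(e1) ^ f(e2) = (-3*e1 + 3*e2) ^ (-1*e1 + 3*e2)
= (-3)*3*e12 + 3*(-1)*e21
= (-9 - (-3))*e12
= -6*e12
Coefficient = -6


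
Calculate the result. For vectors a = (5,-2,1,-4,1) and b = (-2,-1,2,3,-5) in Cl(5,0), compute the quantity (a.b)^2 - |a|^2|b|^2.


a . b = 5*(-2) + (-2)*(-1) + 1*2 + (-4)*3 + 1*(-5)
= -10 + 2 + 2 + (-12) + (-5) = -23
|a|^2 = 5^2 + (-2)^2 + 1^2 + (-4)^2 + 1^2 = 47
|b|^2 = (-2)^2 + (-1)^2 + 2^2 + 3^2 + (-5)^2 = 43
(a.b)^2 = (-23)^2 = 529
|a|^2 * |b|^2 = 47 * 43 = 2021
Result = 529 - 2021 = -1492


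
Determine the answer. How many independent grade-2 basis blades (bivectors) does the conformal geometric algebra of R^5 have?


The conformal model of R^5 uses Cl(6,1) with m = 5 + 2 = 7 generators.
Number of grade-2 blades = C(m, 2) = C(7, 2)
= 7*6/2 = 21


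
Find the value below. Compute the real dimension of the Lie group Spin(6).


Spin(n) double-covers SO(n); both have Lie algebra so(n) of dimension n(n-1)/2.
n = 6
n(n-1) = 6 * 5 = 30
dim Spin(6) = 30/2 = 15


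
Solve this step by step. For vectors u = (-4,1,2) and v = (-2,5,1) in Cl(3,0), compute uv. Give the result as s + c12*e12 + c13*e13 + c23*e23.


In Cl(3,0): e_i^2 = 1, e_ie_j = -e_je_i for i != j.
Scalar part = u . v = (-4)*(-2) + 1*5 + 2*1
= 8 + 5 + 2 = 15
e12 coeff = (-4)*5 - 1*(-2) = -20 - (-2) = -18
e13 coeff = (-4)*1 - 2*(-2) = -4 - (-4) = 0
e23 coeff = 1*1 - 2*5 = 1 - 10 = -9
uv = 15 - 18*e12 + 0*e13 - 9*e23


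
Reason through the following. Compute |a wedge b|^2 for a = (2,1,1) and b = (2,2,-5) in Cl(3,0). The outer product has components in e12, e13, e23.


a wedge b = (a1*b2 - a2*b1)*e12 + (a1*b3 - a3*b1)*e13 + (a2*b3 - a3*b2)*e23
e12 coeff: 2*2 - 1*2 = 4 - 2 = 2
e13 coeff: 2*(-5) - 1*2 = -10 - 2 = -12
e23 coeff: 1*(-5) - 1*2 = -5 - 2 = -7
|a wedge b|^2 = 2^2 + (-12)^2 + (-7)^2
= 4 + 144 + 49
= 197


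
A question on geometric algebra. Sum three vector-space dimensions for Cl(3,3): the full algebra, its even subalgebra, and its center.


n = 3 + 3 = 6
Total dim = 2^6 = 64
Even subalgebra dim = 2^5 = 32
n is even, so center dim = 1
Sum = 64 + 32 + 1 = 97


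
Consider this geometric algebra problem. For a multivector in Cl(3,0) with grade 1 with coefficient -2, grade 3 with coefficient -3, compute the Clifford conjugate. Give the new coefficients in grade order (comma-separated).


Clifford conjugate sign for grade k: (-1)^(k(k+1)/2)
Grade 1: (-1)^(1*2/2) = (-1)^1 = -1, coeff -2 -> 2
Grade 3: (-1)^(3*4/2) = (-1)^6 = 1, coeff -3 -> -3
Conjugated coefficients: 2, -3


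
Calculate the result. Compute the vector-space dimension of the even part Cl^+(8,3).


Even subalgebra dimension = 2^(n-1)
n = 8 + 3 = 11
2^(11 - 1) = 2^10 = 1024
Verification: sum of C(11,k) for even k = 1 + 55 + 330 + 462 + 165 + 11 = 1024
Result = 1024


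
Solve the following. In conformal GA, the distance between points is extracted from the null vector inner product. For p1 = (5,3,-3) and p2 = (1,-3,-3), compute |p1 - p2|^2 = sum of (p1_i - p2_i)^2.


p1 - p2 = (4, 6, 0)
|p1 - p2|^2 = 4^2 + 6^2 + 0^2
= 16 + 36 + 0
= 52


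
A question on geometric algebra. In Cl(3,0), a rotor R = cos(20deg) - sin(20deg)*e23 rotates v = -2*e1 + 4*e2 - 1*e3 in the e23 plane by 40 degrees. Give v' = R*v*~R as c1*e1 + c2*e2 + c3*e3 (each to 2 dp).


Rotor R = cos(20deg) - sin(20deg)*e23
Rotation angle theta = 2 * 20 = 40 degrees in the e23 plane (e2 -> e3).
The component perpendicular to the plane (e1) is invariant: v'_1 = v1 = -2.00
cos(40deg) = 0.7660, sin(40deg) = 0.6428
v'_2 = v2*cos(theta) - v3*sin(theta) = 4*0.7660 - (-1)*0.6428 = 3.71
v'_3 = v2*sin(theta) + v3*cos(theta) = 4*0.6428 + (-1)*0.7660 = 1.81
v' = -2.00*e1 + 3.71*e2 + 1.81*e3


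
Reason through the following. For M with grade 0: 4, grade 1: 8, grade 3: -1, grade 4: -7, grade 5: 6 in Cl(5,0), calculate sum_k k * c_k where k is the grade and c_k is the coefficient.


Grade-weighted sum = sum of grade_k * coefficient_k
0*4 = 0
1*8 = 8
3*(-1) = -3
4*(-7) = -28
5*6 = 30
Total = 0 + 8 + (-3) + (-28) + 30 = 7


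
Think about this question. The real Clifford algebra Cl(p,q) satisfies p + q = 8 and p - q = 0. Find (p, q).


We need p + q = 8 and p - q = 0.
Adding: 2p = 8 + 0 = 8, so p = 4.
Then q = 8 - 4 = 4.
(p, q) = (4, 4)


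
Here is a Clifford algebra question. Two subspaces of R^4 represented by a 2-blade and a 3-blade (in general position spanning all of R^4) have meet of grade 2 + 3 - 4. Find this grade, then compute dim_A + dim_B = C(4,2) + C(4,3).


Meet grade = grade(A) + grade(B) - n
= 2 + 3 - 4 = 1
C(4,2) = 6
C(4,3) = 4
dim_A + dim_B = 6 + 4 = 10


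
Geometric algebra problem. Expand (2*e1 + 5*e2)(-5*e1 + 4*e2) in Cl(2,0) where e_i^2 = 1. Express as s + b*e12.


Expand: (2*e1 + 5*e2)(-5*e1 + 4*e2)
= 2*(-5)*e1e1 + 2*4*e1e2 + 5*(-5)*e2e1 + 5*4*e2e2
Using e1^2 = e2^2 = 1, e2e1 = -e1e2:
Scalar part s = 2*(-5) + 5*4 = -10 + 20 = 10
Bivector part b = 2*4 - 5*(-5) = 8 - (-25) = 33
uv = 10 + 33*e12


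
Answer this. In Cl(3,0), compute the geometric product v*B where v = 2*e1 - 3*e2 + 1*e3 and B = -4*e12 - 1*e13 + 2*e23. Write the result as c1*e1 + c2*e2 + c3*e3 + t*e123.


vB has grade-1 (vector) and grade-3 (trivector) parts: vB = (v _| B) + (v ^ B).
Vector part <vB>_1:
  e1: -v2*b12 - v3*b13 = -(-3)*(-4) - (1)*(-1) = -11
  e2: v1*b12 - v3*b23 = (2)*(-4) - (1)*(2) = -10
  e3: v1*b13 + v2*b23 = (2)*(-1) + (-3)*(2) = -8
Trivector part <vB>_3:
  e123: v1*b23 - v2*b13 + v3*b12 = (2)*(2) - (-3)*(-1) + (1)*(-4) = -3
vB = -11*e1 - 10*e2 - 8*e3 - 3*e123


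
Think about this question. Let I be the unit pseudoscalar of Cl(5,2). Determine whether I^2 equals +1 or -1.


The pseudoscalar I = e1...e_n (product of all n generators) of Cl(p,q) satisfies I^2 = (-1)^(q + n(n-1)/2).
p = 5, q = 2, n = p + q = 7
n(n-1)/2 = 7 * 6 / 2 = 21
Exponent = q + n(n-1)/2 = 2 + 21 = 23
I^2 = (-1)^23 = -1


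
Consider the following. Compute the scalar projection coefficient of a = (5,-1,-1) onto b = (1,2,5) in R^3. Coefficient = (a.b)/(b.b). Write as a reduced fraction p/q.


Projection coefficient = (a . b) / (b . b)
a . b = 5*1 + (-1)*2 + (-1)*5
= 5 + (-2) + (-5) = -2
b . b = 1^2 + 2^2 + 5^2
= 1 + 4 + 25 = 30
Coefficient = -2/30
In lowest terms: -1/15


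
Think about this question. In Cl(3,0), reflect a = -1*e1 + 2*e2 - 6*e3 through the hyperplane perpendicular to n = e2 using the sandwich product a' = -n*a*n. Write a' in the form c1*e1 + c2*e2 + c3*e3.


Reflection formula: a' = -n*a*n, with n = e2 (unit vector, n^2 = 1).
For reflection through hyperplane perp to e2:
The component along e2 flips sign, others stay.
a = (-1, 2, -6)
a' = (-1, -2, -6)
a' = -1*e1 - 2*e2 - 6*e3


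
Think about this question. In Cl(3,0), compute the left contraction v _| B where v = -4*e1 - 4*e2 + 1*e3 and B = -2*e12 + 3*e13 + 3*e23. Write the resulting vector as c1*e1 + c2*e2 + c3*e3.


Left contraction v _| B = <vB>_1 (grade-1 part of the geometric product vB).
Using e1_|e12 = e2, e2_|e12 = -e1, e1_|e13 = e3, e3_|e13 = -e1, e2_|e23 = e3, e3_|e23 = -e2:
e1 coeff: -v2*b12 - v3*b13 = -(-4)*(-2) - (1)*(3) = -11
e2 coeff: v1*b12 - v3*b23 = (-4)*(-2) - (1)*(3) = 5
e3 coeff: v1*b13 + v2*b23 = (-4)*(3) + (-4)*(3) = -24
v _| B = -11*e1 + 5*e2 - 24*e3


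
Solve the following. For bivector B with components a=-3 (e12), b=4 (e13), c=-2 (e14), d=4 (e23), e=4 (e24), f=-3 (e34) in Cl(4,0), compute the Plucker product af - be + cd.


Plucker relation: af - be + cd
a*f = (-3)*(-3) = 9
b*e = 4*4 = 16
c*d = (-2)*4 = -8
af - be + cd = 9 - 16 + (-8)
= -15


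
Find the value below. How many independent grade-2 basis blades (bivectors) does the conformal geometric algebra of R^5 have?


The conformal model of R^5 uses Cl(6,1) with m = 5 + 2 = 7 generators.
Number of grade-2 blades = C(m, 2) = C(7, 2)
= 7*6/2 = 21


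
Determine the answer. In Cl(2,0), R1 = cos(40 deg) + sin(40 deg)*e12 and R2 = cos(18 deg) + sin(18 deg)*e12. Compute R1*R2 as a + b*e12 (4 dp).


Same-plane rotors commute and their half-angles add:
R1*R2 = cos(a1 + a2) + sin(a1 + a2)*e12.
a1 + a2 = 40 + 18 = 58 deg
cos(58 deg) = 0.5299
sin(58 deg) = 0.8480
R1*R2 = 0.5299 + 0.8480*e12


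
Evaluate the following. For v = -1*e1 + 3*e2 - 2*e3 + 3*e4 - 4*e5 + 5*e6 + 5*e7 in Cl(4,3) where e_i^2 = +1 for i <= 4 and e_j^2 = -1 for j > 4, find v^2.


v^2 = sum of c_i^2 * e_i^2
Positive signature terms (e_i^2 = +1): (-1)^2 + 3^2 + (-2)^2 + 3^2 = 23
Negative signature terms (e_j^2 = -1): (-4)^2 + 5^2 + 5^2 = 66
v^2 = 23 - 66 = -43


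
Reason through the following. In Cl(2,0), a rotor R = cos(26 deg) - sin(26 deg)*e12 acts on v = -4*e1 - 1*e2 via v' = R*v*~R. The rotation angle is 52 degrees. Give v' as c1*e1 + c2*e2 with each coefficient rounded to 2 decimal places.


Rotor R = cos(26deg) - sin(26deg)*e12
Rotation angle theta = 2 * 26 = 52 degrees
v' = R*v*~R rotates v by theta.
cos(52deg) = 0.6157, sin(52deg) = 0.7880
v'_1 = -4*cos(52deg) - (-1)*sin(52deg)
= -4*0.6157 - (-1)*0.7880
= -1.67
v'_2 = -4*sin(52deg) + (-1)*cos(52deg)
= -4*0.7880 + (-1)*0.6157
= -3.77
v' = -1.67*e1 - 3.77*e2


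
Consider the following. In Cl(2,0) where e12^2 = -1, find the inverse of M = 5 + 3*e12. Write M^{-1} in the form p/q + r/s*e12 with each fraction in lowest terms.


M = 5 + 3*e12, where e12^2 = -1.
Since M commutes with its reverse ~M = a - b*e12, M * ~M = a^2 - b^2*e12^2 = a^2 + b^2.
So M^{-1} = ~M / (a^2 + b^2) = (a - b*e12)/(a^2 + b^2).
a^2 + b^2 = 25 + 9 = 34
Scalar part = 5/34 = 5/34
Bivector coeff = -3/34 = -3/34
M^{-1} = 5/34 - 3/34*e12


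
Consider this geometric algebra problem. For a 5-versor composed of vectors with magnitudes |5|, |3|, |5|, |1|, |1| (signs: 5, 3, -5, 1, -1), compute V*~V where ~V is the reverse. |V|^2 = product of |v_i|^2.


Each vector v_i has |v_i|^2 = s_i^2
Squared scales: 5^2 = 25, 3^2 = 9, (-5)^2 = 25, 1^2 = 1, (-1)^2 = 1
|V|^2 = 25 * 9 * 25 * 1 * 1
= 5625


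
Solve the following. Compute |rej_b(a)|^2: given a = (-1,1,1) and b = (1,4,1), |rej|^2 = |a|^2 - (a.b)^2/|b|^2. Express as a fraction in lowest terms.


|a|^2 = (-1)^2 + 1^2 + 1^2 = 3
|b|^2 = 1^2 + 4^2 + 1^2 = 18
a . b = (-1)*1 + 1*4 + 1*1 = 4
(a.b)^2 = 4^2 = 16
|rej|^2 = 3 - 16/18
= (54 - 16)/18
= 38/18
In lowest terms: 19/9


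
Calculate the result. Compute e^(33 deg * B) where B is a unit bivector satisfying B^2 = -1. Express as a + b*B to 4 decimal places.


For a unit bivector B with B^2 = -1, the exponential series gives
e^(theta*B) = cos(theta) + sin(theta)*B (the GA analogue of Euler's formula).
theta = 33 degrees = 0.575959 rad
cos(33 deg) = 0.8387
sin(33 deg) = 0.5446
exp(theta*B) = 0.8387 + 0.5446*B


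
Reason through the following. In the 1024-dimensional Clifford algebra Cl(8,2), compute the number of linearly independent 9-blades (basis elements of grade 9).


Number of grade-k basis blades in Cl(p,q) with n = p + q is C(n, k).
n = 8 + 2 = 10
C(10, 9) = 10! / (9! * 1!)
= 3628800 / (362880 * 1)
= 10


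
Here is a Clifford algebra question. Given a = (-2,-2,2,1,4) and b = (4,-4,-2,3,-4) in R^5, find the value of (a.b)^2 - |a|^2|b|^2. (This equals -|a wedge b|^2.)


a . b = (-2)*4 + (-2)*(-4) + 2*(-2) + 1*3 + 4*(-4)
= -8 + 8 + (-4) + 3 + (-16) = -17
|a|^2 = (-2)^2 + (-2)^2 + 2^2 + 1^2 + 4^2 = 29
|b|^2 = 4^2 + (-4)^2 + (-2)^2 + 3^2 + (-4)^2 = 61
(a.b)^2 = (-17)^2 = 289
|a|^2 * |b|^2 = 29 * 61 = 1769
Result = 289 - 1769 = -1480


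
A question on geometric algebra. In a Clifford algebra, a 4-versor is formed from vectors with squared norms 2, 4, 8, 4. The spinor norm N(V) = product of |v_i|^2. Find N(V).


Spinor norm N(V) = |v1|^2 * |v2|^2 * ... * |v4|^2
= 2 * 4 * 8 * 4
Running product: 2, 8, 64, 256
N(V) = 256


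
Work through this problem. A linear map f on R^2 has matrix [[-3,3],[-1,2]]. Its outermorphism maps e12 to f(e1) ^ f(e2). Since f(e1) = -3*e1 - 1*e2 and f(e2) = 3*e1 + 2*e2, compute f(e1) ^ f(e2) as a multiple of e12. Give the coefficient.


The outermorphism of a linear map f sends e1^e2 to f(e1)^f(e2).
f(e1) = -3*e1 - 1*e2
f(e2) = 3*e1 + 2*e2
f(e1) ^ f(e2) = (-3*e1 - 1*e2) ^ (3*e1 + 2*e2)
= (-3)*2*e12 + (-1)*3*e21
= (-6 - (-3))*e12
= -3*e12
Coefficient = -3


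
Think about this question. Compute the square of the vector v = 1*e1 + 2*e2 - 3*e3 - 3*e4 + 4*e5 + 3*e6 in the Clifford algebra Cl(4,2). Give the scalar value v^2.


v^2 = sum of c_i^2 * e_i^2
Positive signature terms (e_i^2 = +1): 1^2 + 2^2 + (-3)^2 + (-3)^2 = 23
Negative signature terms (e_j^2 = -1): 4^2 + 3^2 = 25
v^2 = 23 - 25 = -2


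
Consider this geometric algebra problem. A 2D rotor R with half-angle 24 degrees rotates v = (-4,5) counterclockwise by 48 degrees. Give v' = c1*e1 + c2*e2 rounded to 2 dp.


Rotor R = cos(24deg) - sin(24deg)*e12
Rotation angle theta = 2 * 24 = 48 degrees
v' = R*v*~R rotates v by theta.
cos(48deg) = 0.6691, sin(48deg) = 0.7431
v'_1 = -4*cos(48deg) - 5*sin(48deg)
= -4*0.6691 - 5*0.7431
= -6.39
v'_2 = -4*sin(48deg) + 5*cos(48deg)
= -4*0.7431 + 5*0.6691
= 0.37
v' = -6.39*e1 + 0.37*e2


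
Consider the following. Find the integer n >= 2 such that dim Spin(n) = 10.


dim Spin(n) = dim so(n) = n(n-1)/2.
Solve n(n-1)/2 = 10, i.e. n^2 - n - 20 = 0.
Discriminant = 1 + 8*10 = 81
n = (1 + sqrt(81))/2 = (1 + 9)/2 = 5


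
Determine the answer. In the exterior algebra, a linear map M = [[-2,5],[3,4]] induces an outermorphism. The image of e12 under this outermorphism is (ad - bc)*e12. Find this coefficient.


The outermorphism of a linear map f sends e1^e2 to f(e1)^f(e2).
f(e1) = -2*e1 + 3*e2
f(e2) = 5*e1 + 4*e2
f(e1) ^ f(e2) = (-2*e1 + 3*e2) ^ (5*e1 + 4*e2)
= (-2)*4*e12 + 3*5*e21
= (-8 - 15)*e12
= -23*e12
Coefficient = -23


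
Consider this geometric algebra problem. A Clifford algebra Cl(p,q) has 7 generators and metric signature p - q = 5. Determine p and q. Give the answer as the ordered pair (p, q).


We need p + q = 7 and p - q = 5.
Adding: 2p = 7 + 5 = 12, so p = 6.
Then q = 7 - 6 = 1.
(p, q) = (6, 1)


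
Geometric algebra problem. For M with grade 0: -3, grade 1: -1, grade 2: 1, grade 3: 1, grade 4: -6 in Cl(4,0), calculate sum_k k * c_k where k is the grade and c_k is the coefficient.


Grade-weighted sum = sum of grade_k * coefficient_k
0*(-3) = 0
1*(-1) = -1
2*1 = 2
3*1 = 3
4*(-6) = -24
Total = 0 + (-1) + 2 + 3 + (-24) = -20


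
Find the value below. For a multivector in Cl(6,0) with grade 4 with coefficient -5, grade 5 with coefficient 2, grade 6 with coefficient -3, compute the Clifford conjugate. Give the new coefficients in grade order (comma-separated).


Clifford conjugate sign for grade k: (-1)^(k(k+1)/2)
Grade 4: (-1)^(4*5/2) = (-1)^10 = 1, coeff -5 -> -5
Grade 5: (-1)^(5*6/2) = (-1)^15 = -1, coeff 2 -> -2
Grade 6: (-1)^(6*7/2) = (-1)^21 = -1, coeff -3 -> 3
Conjugated coefficients: -5, -2, 3


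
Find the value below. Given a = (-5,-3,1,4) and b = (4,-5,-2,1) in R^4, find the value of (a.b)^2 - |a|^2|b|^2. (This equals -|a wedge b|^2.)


a . b = (-5)*4 + (-3)*(-5) + 1*(-2) + 4*1
= -20 + 15 + (-2) + 4 = -3
|a|^2 = (-5)^2 + (-3)^2 + 1^2 + 4^2 = 51
|b|^2 = 4^2 + (-5)^2 + (-2)^2 + 1^2 = 46
(a.b)^2 = (-3)^2 = 9
|a|^2 * |b|^2 = 51 * 46 = 2346
Result = 9 - 2346 = -2337


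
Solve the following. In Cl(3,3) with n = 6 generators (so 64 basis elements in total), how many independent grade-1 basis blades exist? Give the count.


Number of grade-k basis blades in Cl(p,q) with n = p + q is C(n, k).
n = 3 + 3 = 6
C(6, 1) = 6! / (1! * 5!)
= 720 / (1 * 120)
= 6


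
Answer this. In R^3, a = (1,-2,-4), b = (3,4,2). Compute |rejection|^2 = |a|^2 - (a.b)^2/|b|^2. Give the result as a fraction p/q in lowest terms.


|a|^2 = 1^2 + (-2)^2 + (-4)^2 = 21
|b|^2 = 3^2 + 4^2 + 2^2 = 29
a . b = 1*3 + (-2)*4 + (-4)*2 = -13
(a.b)^2 = (-13)^2 = 169
|rej|^2 = 21 - 169/29
= (609 - 169)/29
= 440/29
In lowest terms: 440/29


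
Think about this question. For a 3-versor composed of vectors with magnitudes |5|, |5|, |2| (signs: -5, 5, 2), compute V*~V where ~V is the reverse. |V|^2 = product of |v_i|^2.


Each vector v_i has |v_i|^2 = s_i^2
Squared scales: (-5)^2 = 25, 5^2 = 25, 2^2 = 4
|V|^2 = 25 * 25 * 4
= 2500


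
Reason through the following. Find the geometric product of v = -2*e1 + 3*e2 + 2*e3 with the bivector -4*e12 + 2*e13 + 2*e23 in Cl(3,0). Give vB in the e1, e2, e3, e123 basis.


vB has grade-1 (vector) and grade-3 (trivector) parts: vB = (v _| B) + (v ^ B).
Vector part <vB>_1:
  e1: -v2*b12 - v3*b13 = -(3)*(-4) - (2)*(2) = 8
  e2: v1*b12 - v3*b23 = (-2)*(-4) - (2)*(2) = 4
  e3: v1*b13 + v2*b23 = (-2)*(2) + (3)*(2) = 2
Trivector part <vB>_3:
  e123: v1*b23 - v2*b13 + v3*b12 = (-2)*(2) - (3)*(2) + (2)*(-4) = -18
vB = 8*e1 + 4*e2 + 2*e3 - 18*e123


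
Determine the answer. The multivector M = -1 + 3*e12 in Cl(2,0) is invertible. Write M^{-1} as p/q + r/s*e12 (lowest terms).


M = -1 + 3*e12, where e12^2 = -1.
Since M commutes with its reverse ~M = a - b*e12, M * ~M = a^2 - b^2*e12^2 = a^2 + b^2.
So M^{-1} = ~M / (a^2 + b^2) = (a - b*e12)/(a^2 + b^2).
a^2 + b^2 = 1 + 9 = 10
Scalar part = -1/10 = -1/10
Bivector coeff = -3/10 = -3/10
M^{-1} = -1/10 - 3/10*e12


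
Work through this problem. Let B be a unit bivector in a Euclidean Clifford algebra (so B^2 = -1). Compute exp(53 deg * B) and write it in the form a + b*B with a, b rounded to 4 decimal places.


For a unit bivector B with B^2 = -1, the exponential series gives
e^(theta*B) = cos(theta) + sin(theta)*B (the GA analogue of Euler's formula).
theta = 53 degrees = 0.925025 rad
cos(53 deg) = 0.6018
sin(53 deg) = 0.7986
exp(theta*B) = 0.6018 + 0.7986*B


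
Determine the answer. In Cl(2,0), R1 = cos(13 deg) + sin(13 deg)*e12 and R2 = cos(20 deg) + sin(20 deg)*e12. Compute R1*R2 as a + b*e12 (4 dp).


Same-plane rotors commute and their half-angles add:
R1*R2 = cos(a1 + a2) + sin(a1 + a2)*e12.
a1 + a2 = 13 + 20 = 33 deg
cos(33 deg) = 0.8387
sin(33 deg) = 0.5446
R1*R2 = 0.8387 + 0.5446*e12


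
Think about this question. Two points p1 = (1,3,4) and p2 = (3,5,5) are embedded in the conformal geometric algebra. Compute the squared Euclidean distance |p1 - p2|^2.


p1 - p2 = (-2, -2, -1)
|p1 - p2|^2 = (-2)^2 + (-2)^2 + (-1)^2
= 4 + 4 + 1
= 9


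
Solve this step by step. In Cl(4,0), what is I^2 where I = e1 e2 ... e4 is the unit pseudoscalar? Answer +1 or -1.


The pseudoscalar I = e1...e_n (product of all n generators) of Cl(p,q) satisfies I^2 = (-1)^(q + n(n-1)/2).
p = 4, q = 0, n = p + q = 4
n(n-1)/2 = 4 * 3 / 2 = 6
Exponent = q + n(n-1)/2 = 0 + 6 = 6
I^2 = (-1)^6 = +1


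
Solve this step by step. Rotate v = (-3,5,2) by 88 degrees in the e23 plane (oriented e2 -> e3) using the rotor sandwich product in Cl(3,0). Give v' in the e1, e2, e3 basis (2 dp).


Rotor R = cos(44deg) - sin(44deg)*e23
Rotation angle theta = 2 * 44 = 88 degrees in the e23 plane (e2 -> e3).
The component perpendicular to the plane (e1) is invariant: v'_1 = v1 = -3.00
cos(88deg) = 0.0349, sin(88deg) = 0.9994
v'_2 = v2*cos(theta) - v3*sin(theta) = 5*0.0349 - 2*0.9994 = -1.82
v'_3 = v2*sin(theta) + v3*cos(theta) = 5*0.9994 + 2*0.0349 = 5.07
v' = -3.00*e1 - 1.82*e2 + 5.07*e3


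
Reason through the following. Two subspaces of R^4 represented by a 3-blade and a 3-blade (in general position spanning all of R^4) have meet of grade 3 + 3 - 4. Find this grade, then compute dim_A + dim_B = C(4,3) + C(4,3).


Meet grade = grade(A) + grade(B) - n
= 3 + 3 - 4 = 2
C(4,3) = 4
C(4,3) = 4
dim_A + dim_B = 4 + 4 = 8


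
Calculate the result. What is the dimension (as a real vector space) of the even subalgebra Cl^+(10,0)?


Even subalgebra dimension = 2^(n-1)
n = 10 + 0 = 10
2^(10 - 1) = 2^9 = 512
Verification: sum of C(10,k) for even k = 1 + 45 + 210 + 210 + 45 + 1 = 512
Result = 512


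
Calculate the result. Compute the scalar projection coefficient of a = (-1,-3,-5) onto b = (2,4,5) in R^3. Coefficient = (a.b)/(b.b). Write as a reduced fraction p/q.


Projection coefficient = (a . b) / (b . b)
a . b = (-1)*2 + (-3)*4 + (-5)*5
= -2 + (-12) + (-25) = -39
b . b = 2^2 + 4^2 + 5^2
= 4 + 16 + 25 = 45
Coefficient = -39/45
In lowest terms: -13/15


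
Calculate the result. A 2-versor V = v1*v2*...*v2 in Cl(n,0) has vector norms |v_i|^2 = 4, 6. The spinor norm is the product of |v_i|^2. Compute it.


Spinor norm N(V) = |v1|^2 * |v2|^2 * ... * |v2|^2
= 4 * 6
Running product: 4, 24
N(V) = 24


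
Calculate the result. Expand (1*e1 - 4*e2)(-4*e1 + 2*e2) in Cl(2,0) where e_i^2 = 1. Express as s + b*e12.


Expand: (1*e1 - 4*e2)(-4*e1 + 2*e2)
= 1*(-4)*e1e1 + 1*2*e1e2 + (-4)*(-4)*e2e1 + (-4)*2*e2e2
Using e1^2 = e2^2 = 1, e2e1 = -e1e2:
Scalar part s = 1*(-4) + (-4)*2 = -4 + (-8) = -12
Bivector part b = 1*2 - (-4)*(-4) = 2 - 16 = -14
uv = -12 - 14*e12


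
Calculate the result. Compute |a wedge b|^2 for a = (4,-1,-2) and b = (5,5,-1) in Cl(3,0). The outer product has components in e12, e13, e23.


a wedge b = (a1*b2 - a2*b1)*e12 + (a1*b3 - a3*b1)*e13 + (a2*b3 - a3*b2)*e23
e12 coeff: 4*5 - (-1)*5 = 20 - (-5) = 25
e13 coeff: 4*(-1) - (-2)*5 = -4 - (-10) = 6
e23 coeff: (-1)*(-1) - (-2)*5 = 1 - (-10) = 11
|a wedge b|^2 = 25^2 + 6^2 + 11^2
= 625 + 36 + 121
= 782


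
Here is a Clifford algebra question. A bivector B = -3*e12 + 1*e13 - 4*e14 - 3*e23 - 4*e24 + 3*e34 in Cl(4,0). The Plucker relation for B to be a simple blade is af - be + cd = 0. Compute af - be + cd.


Plucker relation: af - be + cd
a*f = (-3)*3 = -9
b*e = 1*(-4) = -4
c*d = (-4)*(-3) = 12
af - be + cd = -9 - (-4) + 12
= 7


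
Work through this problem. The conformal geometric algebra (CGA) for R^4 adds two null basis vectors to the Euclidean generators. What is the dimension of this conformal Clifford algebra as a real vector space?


The conformal model of R^4 uses Cl(5,1): the 4 Euclidean generators plus two extra orthogonal generators e+ (e+^2 = +1) and e- (e-^2 = -1), from which the null vectors e0, einf are built.
Number of generators m = 4 + 2 = 6.
dim Cl(p,q) = 2^m = 2^6 = 64


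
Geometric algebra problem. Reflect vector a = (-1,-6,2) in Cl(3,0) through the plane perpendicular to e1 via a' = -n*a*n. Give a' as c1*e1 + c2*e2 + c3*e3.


Reflection formula: a' = -n*a*n, with n = e1 (unit vector, n^2 = 1).
For reflection through hyperplane perp to e1:
The component along e1 flips sign, others stay.
a = (-1, -6, 2)
a' = (1, -6, 2)
a' = 1*e1 - 6*e2 + 2*e3


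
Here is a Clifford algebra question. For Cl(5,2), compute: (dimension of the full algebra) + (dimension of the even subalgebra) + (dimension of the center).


n = 5 + 2 = 7
Total dim = 2^7 = 128
Even subalgebra dim = 2^6 = 64
n is odd, so center dim = 2
Sum = 128 + 64 + 2 = 194


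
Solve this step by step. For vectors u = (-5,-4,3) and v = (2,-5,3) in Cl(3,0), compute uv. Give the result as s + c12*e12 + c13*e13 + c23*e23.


In Cl(3,0): e_i^2 = 1, e_ie_j = -e_je_i for i != j.
Scalar part = u . v = (-5)*2 + (-4)*(-5) + 3*3
= -10 + 20 + 9 = 19
e12 coeff = (-5)*(-5) - (-4)*2 = 25 - (-8) = 33
e13 coeff = (-5)*3 - 3*2 = -15 - 6 = -21
e23 coeff = (-4)*3 - 3*(-5) = -12 - (-15) = 3
uv = 19 + 33*e12 - 21*e13 + 3*e23


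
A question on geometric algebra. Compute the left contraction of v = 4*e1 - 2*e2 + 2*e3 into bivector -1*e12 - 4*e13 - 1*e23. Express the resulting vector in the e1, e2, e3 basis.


Left contraction v _| B = <vB>_1 (grade-1 part of the geometric product vB).
Using e1_|e12 = e2, e2_|e12 = -e1, e1_|e13 = e3, e3_|e13 = -e1, e2_|e23 = e3, e3_|e23 = -e2:
e1 coeff: -v2*b12 - v3*b13 = -(-2)*(-1) - (2)*(-4) = 6
e2 coeff: v1*b12 - v3*b23 = (4)*(-1) - (2)*(-1) = -2
e3 coeff: v1*b13 + v2*b23 = (4)*(-4) + (-2)*(-1) = -14
v _| B = 6*e1 - 2*e2 - 14*e3


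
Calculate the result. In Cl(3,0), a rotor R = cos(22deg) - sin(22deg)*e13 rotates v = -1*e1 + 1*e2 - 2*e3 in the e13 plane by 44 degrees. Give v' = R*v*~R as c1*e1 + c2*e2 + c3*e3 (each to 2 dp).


Rotor R = cos(22deg) - sin(22deg)*e13
Rotation angle theta = 2 * 22 = 44 degrees in the e13 plane (e1 -> e3).
The component perpendicular to the plane (e2) is invariant: v'_2 = v2 = 1.00
cos(44deg) = 0.7193, sin(44deg) = 0.6947
v'_1 = v1*cos(theta) - v3*sin(theta) = -1*0.7193 - (-2)*0.6947 = 0.67
v'_3 = v1*sin(theta) + v3*cos(theta) = -1*0.6947 + (-2)*0.7193 = -2.13
v' = 0.67*e1 + 1.00*e2 - 2.13*e3


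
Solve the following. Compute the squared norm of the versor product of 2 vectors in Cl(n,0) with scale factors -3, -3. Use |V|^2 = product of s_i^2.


Each vector v_i has |v_i|^2 = s_i^2
Squared scales: (-3)^2 = 9, (-3)^2 = 9
|V|^2 = 9 * 9
= 81


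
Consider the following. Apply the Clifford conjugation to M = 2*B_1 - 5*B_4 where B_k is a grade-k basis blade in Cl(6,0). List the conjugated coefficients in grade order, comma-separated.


Clifford conjugate sign for grade k: (-1)^(k(k+1)/2)
Grade 1: (-1)^(1*2/2) = (-1)^1 = -1, coeff 2 -> -2
Grade 4: (-1)^(4*5/2) = (-1)^10 = 1, coeff -5 -> -5
Conjugated coefficients: -2, -5


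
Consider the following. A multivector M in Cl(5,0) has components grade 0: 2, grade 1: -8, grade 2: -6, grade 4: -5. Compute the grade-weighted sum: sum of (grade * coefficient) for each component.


Grade-weighted sum = sum of grade_k * coefficient_k
0*2 = 0
1*(-8) = -8
2*(-6) = -12
4*(-5) = -20
Total = 0 + (-8) + (-12) + (-20) = -40
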